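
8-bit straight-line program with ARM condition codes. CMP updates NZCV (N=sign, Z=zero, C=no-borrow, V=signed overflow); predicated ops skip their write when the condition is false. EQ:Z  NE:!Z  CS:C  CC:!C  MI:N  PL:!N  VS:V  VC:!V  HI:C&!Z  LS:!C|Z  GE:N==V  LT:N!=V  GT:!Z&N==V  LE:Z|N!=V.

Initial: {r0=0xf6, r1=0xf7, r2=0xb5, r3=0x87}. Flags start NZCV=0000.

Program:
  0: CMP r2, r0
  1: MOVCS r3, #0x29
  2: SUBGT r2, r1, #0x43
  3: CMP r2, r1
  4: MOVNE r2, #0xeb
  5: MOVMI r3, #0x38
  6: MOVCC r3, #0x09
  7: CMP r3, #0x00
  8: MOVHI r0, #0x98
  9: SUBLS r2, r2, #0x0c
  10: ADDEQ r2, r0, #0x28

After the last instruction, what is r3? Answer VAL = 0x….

VAL = 0x09

[0] flags=1000 → (cmp)
[1] flags=1000 CS?F → skip
[2] flags=1000 GT?F → skip
[3] flags=1000 → (cmp)
[4] flags=1000 NE?T → r2=0xeb
[5] flags=1000 MI?T → r3=0x38
[6] flags=1000 CC?T → r3=0x09
[7] flags=0010 → (cmp)
[8] flags=0010 HI?T → r0=0x98
[9] flags=0010 LS?F → skip
[10] flags=0010 EQ?F → skip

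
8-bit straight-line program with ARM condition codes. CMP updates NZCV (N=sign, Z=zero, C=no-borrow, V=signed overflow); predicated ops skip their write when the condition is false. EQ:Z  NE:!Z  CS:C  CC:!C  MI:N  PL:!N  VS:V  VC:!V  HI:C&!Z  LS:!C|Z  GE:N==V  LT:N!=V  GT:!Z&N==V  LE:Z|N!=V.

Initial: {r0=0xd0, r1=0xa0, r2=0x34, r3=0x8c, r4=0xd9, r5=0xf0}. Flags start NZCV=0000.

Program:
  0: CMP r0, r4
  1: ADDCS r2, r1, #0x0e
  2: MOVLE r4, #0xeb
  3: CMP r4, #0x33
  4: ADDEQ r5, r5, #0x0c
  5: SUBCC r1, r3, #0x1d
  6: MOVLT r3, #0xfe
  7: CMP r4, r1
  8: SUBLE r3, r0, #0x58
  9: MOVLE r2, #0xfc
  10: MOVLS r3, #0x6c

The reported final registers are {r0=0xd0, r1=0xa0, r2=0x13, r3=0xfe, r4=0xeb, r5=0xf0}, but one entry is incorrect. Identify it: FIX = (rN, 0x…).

FIX = (r2, 0x34)

0: ✓ CMP  NZCV=1000
1: · ADDCS
2: ✓ MOVLE  r4←0xeb
3: ✓ CMP  NZCV=1010
4: · ADDEQ
5: · SUBCC
6: ✓ MOVLT  r3←0xfe
7: ✓ CMP  NZCV=0010
8: · SUBLE
9: · MOVLE
10: · MOVLS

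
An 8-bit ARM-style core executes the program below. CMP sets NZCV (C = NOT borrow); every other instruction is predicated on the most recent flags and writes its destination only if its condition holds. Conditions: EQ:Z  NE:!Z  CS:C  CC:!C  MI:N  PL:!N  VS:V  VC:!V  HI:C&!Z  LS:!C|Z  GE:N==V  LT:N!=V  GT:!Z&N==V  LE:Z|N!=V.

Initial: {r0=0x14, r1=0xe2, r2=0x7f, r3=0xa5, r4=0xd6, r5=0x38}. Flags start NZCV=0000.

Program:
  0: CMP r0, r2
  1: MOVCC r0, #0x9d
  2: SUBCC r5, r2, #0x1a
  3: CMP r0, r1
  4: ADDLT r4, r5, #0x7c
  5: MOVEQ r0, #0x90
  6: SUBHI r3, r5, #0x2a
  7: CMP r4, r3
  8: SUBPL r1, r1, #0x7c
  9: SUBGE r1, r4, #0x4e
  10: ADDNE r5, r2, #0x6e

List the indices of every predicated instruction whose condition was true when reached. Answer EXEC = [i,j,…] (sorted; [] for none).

EXEC = [1,2,4,8,9,10]

[0] flags=1000 → (cmp)
[1] flags=1000 CC?T → r0=0x9d
[2] flags=1000 CC?T → r5=0x65
[3] flags=1000 → (cmp)
[4] flags=1000 LT?T → r4=0xe1
[5] flags=1000 EQ?F → skip
[6] flags=1000 HI?F → skip
[7] flags=0010 → (cmp)
[8] flags=0010 PL?T → r1=0x66
[9] flags=0010 GE?T → r1=0x93
[10] flags=0010 NE?T → r5=0xed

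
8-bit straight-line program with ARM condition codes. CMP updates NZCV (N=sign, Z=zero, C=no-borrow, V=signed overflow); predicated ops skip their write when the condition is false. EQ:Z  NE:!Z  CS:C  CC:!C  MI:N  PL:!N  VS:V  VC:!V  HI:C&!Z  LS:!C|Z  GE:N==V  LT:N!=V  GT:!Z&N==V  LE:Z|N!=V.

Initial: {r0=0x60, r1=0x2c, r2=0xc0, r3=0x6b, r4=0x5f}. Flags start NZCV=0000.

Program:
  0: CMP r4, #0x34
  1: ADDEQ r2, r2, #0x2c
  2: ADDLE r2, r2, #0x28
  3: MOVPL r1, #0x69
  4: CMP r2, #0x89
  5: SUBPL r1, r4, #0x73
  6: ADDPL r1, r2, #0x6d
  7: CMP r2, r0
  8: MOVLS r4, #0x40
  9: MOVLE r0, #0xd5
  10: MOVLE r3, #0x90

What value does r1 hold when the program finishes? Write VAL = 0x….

0: ✓ CMP  NZCV=0010
1: · ADDEQ
2: · ADDLE
3: ✓ MOVPL  r1←0x69
4: ✓ CMP  NZCV=0010
5: ✓ SUBPL  r1←0xec
6: ✓ ADDPL  r1←0x2d
7: ✓ CMP  NZCV=0011
8: · MOVLS
9: ✓ MOVLE  r0←0xd5
10: ✓ MOVLE  r3←0x90

VAL = 0x2d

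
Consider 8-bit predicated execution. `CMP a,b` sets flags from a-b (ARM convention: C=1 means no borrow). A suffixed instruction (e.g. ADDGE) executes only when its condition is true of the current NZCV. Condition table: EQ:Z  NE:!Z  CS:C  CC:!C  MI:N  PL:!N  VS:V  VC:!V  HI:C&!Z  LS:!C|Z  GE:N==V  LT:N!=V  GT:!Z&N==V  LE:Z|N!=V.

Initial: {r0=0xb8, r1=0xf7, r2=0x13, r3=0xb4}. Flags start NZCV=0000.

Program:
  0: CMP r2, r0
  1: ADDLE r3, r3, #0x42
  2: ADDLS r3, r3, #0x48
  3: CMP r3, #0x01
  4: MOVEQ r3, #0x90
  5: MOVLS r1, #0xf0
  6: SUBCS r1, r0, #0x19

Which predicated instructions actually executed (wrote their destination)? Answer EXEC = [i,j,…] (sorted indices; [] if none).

EXEC = [2,6]

[0] flags=0000 → (cmp)
[1] flags=0000 LE?F → skip
[2] flags=0000 LS?T → r3=0xfc
[3] flags=1010 → (cmp)
[4] flags=1010 EQ?F → skip
[5] flags=1010 LS?F → skip
[6] flags=1010 CS?T → r1=0x9f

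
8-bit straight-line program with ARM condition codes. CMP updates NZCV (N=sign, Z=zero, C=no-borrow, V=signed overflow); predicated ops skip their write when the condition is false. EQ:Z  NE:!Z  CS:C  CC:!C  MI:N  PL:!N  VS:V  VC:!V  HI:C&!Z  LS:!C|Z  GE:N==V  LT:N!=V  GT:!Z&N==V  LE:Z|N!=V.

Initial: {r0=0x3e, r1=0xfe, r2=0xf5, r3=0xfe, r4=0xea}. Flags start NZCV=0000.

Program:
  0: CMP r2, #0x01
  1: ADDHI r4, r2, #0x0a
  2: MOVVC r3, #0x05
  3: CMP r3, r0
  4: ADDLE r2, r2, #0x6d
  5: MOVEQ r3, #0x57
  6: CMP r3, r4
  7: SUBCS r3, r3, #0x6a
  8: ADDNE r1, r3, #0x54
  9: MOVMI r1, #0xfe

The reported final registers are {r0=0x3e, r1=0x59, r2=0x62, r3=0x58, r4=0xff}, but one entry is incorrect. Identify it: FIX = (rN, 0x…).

[0] flags=1010 → (cmp)
[1] flags=1010 HI?T → r4=0xff
[2] flags=1010 VC?T → r3=0x05
[3] flags=1000 → (cmp)
[4] flags=1000 LE?T → r2=0x62
[5] flags=1000 EQ?F → skip
[6] flags=0000 → (cmp)
[7] flags=0000 CS?F → skip
[8] flags=0000 NE?T → r1=0x59
[9] flags=0000 MI?F → skip

FIX = (r3, 0x05)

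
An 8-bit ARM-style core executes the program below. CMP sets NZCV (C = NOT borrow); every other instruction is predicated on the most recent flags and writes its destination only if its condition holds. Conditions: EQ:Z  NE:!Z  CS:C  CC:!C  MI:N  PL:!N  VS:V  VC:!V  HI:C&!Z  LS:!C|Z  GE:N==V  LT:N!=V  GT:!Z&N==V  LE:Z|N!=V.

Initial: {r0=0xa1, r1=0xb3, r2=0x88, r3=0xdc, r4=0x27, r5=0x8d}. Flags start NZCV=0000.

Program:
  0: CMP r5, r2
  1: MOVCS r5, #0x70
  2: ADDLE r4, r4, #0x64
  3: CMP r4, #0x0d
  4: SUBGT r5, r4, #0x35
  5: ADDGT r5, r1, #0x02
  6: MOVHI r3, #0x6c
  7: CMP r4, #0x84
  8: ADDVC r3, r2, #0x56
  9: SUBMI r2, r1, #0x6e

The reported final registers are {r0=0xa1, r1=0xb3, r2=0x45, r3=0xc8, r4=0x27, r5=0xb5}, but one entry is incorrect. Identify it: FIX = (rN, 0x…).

0: ✓ CMP  NZCV=0010
1: ✓ MOVCS  r5←0x70
2: · ADDLE
3: ✓ CMP  NZCV=0010
4: ✓ SUBGT  r5←0xf2
5: ✓ ADDGT  r5←0xb5
6: ✓ MOVHI  r3←0x6c
7: ✓ CMP  NZCV=1001
8: · ADDVC
9: ✓ SUBMI  r2←0x45

FIX = (r3, 0x6c)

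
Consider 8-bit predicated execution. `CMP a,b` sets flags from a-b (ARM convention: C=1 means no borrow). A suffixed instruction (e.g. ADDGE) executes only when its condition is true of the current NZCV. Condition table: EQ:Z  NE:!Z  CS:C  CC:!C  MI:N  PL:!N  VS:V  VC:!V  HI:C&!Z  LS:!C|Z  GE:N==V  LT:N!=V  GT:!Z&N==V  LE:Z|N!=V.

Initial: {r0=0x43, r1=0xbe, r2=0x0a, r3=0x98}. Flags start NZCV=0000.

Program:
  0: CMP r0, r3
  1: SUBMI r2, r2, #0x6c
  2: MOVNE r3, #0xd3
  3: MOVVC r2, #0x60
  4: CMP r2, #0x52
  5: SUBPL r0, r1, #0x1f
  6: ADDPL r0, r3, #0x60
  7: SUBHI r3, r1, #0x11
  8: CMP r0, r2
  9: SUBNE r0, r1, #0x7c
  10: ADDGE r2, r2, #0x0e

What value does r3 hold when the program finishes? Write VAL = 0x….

[0] flags=1001 → (cmp)
[1] flags=1001 MI?T → r2=0x9e
[2] flags=1001 NE?T → r3=0xd3
[3] flags=1001 VC?F → skip
[4] flags=0011 → (cmp)
[5] flags=0011 PL?T → r0=0x9f
[6] flags=0011 PL?T → r0=0x33
[7] flags=0011 HI?T → r3=0xad
[8] flags=1001 → (cmp)
[9] flags=1001 NE?T → r0=0x42
[10] flags=1001 GE?T → r2=0xac

VAL = 0xad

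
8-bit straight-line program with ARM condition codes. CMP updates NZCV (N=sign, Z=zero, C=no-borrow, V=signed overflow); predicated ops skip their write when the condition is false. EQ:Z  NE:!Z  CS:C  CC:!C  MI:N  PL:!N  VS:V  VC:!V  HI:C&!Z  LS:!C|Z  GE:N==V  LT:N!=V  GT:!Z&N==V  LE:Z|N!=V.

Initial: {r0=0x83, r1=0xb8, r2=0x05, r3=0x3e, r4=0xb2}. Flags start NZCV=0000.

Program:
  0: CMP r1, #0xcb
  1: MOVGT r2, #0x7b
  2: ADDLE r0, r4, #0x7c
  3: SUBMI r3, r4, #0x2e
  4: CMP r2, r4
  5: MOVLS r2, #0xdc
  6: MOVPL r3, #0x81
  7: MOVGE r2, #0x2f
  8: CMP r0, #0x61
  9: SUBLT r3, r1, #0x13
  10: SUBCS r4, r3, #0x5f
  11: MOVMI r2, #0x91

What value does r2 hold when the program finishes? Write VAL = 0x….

VAL = 0x91

[0] flags=1000 → (cmp)
[1] flags=1000 GT?F → skip
[2] flags=1000 LE?T → r0=0x2e
[3] flags=1000 MI?T → r3=0x84
[4] flags=0000 → (cmp)
[5] flags=0000 LS?T → r2=0xdc
[6] flags=0000 PL?T → r3=0x81
[7] flags=0000 GE?T → r2=0x2f
[8] flags=1000 → (cmp)
[9] flags=1000 LT?T → r3=0xa5
[10] flags=1000 CS?F → skip
[11] flags=1000 MI?T → r2=0x91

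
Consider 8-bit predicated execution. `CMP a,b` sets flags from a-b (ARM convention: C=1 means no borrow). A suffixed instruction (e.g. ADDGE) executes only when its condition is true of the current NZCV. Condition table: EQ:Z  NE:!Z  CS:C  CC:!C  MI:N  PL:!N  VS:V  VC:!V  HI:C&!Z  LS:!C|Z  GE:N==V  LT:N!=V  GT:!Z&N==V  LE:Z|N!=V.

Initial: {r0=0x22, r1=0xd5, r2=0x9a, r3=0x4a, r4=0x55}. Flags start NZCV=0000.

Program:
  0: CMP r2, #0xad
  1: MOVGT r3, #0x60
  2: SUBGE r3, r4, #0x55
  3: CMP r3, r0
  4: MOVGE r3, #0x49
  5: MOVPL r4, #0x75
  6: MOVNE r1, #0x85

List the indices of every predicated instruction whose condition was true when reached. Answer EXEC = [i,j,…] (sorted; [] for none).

0: ✓ CMP  NZCV=1000
1: · MOVGT
2: · SUBGE
3: ✓ CMP  NZCV=0010
4: ✓ MOVGE  r3←0x49
5: ✓ MOVPL  r4←0x75
6: ✓ MOVNE  r1←0x85

EXEC = [4,5,6]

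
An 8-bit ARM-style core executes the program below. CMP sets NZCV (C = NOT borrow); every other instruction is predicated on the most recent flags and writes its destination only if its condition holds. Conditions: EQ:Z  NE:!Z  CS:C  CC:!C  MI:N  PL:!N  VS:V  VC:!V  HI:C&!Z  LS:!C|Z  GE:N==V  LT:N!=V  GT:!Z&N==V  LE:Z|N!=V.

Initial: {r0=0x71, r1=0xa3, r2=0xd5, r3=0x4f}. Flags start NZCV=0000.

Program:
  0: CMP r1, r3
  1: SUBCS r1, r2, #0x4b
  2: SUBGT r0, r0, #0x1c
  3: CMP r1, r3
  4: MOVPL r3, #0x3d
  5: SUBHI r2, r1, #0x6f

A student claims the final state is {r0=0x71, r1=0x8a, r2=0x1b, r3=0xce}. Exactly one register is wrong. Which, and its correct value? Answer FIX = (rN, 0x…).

FIX = (r3, 0x3d)

0: ✓ CMP  NZCV=0011
1: ✓ SUBCS  r1←0x8a
2: · SUBGT
3: ✓ CMP  NZCV=0011
4: ✓ MOVPL  r3←0x3d
5: ✓ SUBHI  r2←0x1b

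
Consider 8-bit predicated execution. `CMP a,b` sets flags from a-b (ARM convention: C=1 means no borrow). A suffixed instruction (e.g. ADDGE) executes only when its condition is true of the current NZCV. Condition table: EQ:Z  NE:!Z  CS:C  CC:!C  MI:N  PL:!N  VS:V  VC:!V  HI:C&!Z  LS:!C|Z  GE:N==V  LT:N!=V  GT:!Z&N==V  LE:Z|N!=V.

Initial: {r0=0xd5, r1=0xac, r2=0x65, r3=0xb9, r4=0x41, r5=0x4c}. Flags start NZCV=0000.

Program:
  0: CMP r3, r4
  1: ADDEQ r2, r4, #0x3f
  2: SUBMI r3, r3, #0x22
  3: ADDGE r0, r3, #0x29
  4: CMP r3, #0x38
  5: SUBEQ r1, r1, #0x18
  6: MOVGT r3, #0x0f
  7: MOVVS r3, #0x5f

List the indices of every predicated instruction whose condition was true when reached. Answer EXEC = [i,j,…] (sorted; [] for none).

EXEC = []

0: ✓ CMP  NZCV=0011
1: · ADDEQ
2: · SUBMI
3: · ADDGE
4: ✓ CMP  NZCV=1010
5: · SUBEQ
6: · MOVGT
7: · MOVVS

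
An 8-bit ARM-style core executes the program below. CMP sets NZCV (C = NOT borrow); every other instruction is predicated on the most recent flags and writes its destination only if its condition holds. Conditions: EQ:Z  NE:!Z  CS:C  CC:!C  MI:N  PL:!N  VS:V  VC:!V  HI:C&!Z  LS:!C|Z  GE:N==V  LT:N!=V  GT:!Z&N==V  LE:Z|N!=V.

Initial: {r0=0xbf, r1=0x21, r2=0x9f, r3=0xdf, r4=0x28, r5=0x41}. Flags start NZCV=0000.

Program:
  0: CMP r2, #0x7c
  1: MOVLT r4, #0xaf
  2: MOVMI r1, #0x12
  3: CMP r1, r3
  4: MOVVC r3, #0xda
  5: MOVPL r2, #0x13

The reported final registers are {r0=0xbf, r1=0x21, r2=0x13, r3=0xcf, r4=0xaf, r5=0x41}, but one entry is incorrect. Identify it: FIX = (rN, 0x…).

0: ✓ CMP  NZCV=0011
1: ✓ MOVLT  r4←0xaf
2: · MOVMI
3: ✓ CMP  NZCV=0000
4: ✓ MOVVC  r3←0xda
5: ✓ MOVPL  r2←0x13

FIX = (r3, 0xda)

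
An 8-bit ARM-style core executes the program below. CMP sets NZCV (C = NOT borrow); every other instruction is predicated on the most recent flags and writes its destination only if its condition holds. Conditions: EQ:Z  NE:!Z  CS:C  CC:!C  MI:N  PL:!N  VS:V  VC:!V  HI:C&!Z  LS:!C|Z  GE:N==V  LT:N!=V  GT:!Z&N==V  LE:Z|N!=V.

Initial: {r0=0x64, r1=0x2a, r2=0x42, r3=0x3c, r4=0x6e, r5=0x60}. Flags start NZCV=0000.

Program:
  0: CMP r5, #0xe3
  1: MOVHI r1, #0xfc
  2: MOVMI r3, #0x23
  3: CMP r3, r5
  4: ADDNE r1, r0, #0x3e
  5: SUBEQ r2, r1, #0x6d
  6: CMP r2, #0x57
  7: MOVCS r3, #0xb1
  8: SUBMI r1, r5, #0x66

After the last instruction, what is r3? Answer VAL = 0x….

0: ✓ CMP  NZCV=0000
1: · MOVHI
2: · MOVMI
3: ✓ CMP  NZCV=1000
4: ✓ ADDNE  r1←0xa2
5: · SUBEQ
6: ✓ CMP  NZCV=1000
7: · MOVCS
8: ✓ SUBMI  r1←0xfa

VAL = 0x3c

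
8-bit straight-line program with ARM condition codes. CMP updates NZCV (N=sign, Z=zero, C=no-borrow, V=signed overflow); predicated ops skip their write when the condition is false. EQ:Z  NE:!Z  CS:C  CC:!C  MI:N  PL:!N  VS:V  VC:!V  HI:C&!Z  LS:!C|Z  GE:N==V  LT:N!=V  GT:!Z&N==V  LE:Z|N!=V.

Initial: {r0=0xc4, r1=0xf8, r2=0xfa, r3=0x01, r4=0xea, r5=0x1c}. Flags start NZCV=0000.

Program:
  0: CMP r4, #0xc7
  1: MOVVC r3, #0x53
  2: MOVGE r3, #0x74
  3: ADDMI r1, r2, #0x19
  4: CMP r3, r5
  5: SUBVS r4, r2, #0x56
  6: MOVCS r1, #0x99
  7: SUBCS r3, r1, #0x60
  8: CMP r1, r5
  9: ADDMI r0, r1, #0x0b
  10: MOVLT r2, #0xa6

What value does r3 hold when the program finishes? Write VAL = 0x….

[0] flags=0010 → (cmp)
[1] flags=0010 VC?T → r3=0x53
[2] flags=0010 GE?T → r3=0x74
[3] flags=0010 MI?F → skip
[4] flags=0010 → (cmp)
[5] flags=0010 VS?F → skip
[6] flags=0010 CS?T → r1=0x99
[7] flags=0010 CS?T → r3=0x39
[8] flags=0011 → (cmp)
[9] flags=0011 MI?F → skip
[10] flags=0011 LT?T → r2=0xa6

VAL = 0x39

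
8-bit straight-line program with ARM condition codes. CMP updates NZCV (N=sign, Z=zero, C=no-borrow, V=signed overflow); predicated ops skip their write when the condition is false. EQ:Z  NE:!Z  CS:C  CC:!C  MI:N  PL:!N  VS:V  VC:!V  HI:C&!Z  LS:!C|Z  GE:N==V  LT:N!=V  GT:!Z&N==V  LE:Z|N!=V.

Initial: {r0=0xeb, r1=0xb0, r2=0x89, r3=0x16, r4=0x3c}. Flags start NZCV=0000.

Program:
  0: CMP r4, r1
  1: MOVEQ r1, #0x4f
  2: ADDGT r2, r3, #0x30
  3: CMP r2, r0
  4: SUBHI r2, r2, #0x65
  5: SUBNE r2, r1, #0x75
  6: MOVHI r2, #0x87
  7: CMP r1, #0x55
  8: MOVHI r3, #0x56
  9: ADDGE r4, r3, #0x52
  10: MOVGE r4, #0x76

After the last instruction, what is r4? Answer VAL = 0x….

VAL = 0x3c

0: ✓ CMP  NZCV=1001
1: · MOVEQ
2: ✓ ADDGT  r2←0x46
3: ✓ CMP  NZCV=0000
4: · SUBHI
5: ✓ SUBNE  r2←0x3b
6: · MOVHI
7: ✓ CMP  NZCV=0011
8: ✓ MOVHI  r3←0x56
9: · ADDGE
10: · MOVGE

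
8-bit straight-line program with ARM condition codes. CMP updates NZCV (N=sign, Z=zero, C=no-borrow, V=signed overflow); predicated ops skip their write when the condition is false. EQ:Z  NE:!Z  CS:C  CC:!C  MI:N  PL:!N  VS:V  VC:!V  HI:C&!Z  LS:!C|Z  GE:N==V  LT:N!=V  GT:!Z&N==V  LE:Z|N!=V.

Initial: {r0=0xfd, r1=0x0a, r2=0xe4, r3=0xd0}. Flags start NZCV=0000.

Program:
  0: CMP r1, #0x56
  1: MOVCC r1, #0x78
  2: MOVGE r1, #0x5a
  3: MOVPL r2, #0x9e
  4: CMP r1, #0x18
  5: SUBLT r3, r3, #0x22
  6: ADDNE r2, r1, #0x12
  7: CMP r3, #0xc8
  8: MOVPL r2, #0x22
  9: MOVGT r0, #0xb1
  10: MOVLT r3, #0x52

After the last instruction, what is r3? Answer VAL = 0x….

VAL = 0xd0

0: ✓ CMP  NZCV=1000
1: ✓ MOVCC  r1←0x78
2: · MOVGE
3: · MOVPL
4: ✓ CMP  NZCV=0010
5: · SUBLT
6: ✓ ADDNE  r2←0x8a
7: ✓ CMP  NZCV=0010
8: ✓ MOVPL  r2←0x22
9: ✓ MOVGT  r0←0xb1
10: · MOVLT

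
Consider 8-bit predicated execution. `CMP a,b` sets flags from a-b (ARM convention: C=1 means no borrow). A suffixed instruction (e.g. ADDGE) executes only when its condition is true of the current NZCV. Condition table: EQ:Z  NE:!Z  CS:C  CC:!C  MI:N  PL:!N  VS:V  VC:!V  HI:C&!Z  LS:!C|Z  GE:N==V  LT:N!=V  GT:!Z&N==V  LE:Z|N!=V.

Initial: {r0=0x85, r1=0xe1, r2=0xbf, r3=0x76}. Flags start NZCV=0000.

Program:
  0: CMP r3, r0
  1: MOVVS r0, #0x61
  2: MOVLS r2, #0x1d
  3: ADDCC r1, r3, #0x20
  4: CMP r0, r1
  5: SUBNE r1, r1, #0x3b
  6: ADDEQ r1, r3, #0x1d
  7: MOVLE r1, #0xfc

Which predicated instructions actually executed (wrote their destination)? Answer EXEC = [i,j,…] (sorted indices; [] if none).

[0] flags=1001 → (cmp)
[1] flags=1001 VS?T → r0=0x61
[2] flags=1001 LS?T → r2=0x1d
[3] flags=1001 CC?T → r1=0x96
[4] flags=1001 → (cmp)
[5] flags=1001 NE?T → r1=0x5b
[6] flags=1001 EQ?F → skip
[7] flags=1001 LE?F → skip

EXEC = [1,2,3,5]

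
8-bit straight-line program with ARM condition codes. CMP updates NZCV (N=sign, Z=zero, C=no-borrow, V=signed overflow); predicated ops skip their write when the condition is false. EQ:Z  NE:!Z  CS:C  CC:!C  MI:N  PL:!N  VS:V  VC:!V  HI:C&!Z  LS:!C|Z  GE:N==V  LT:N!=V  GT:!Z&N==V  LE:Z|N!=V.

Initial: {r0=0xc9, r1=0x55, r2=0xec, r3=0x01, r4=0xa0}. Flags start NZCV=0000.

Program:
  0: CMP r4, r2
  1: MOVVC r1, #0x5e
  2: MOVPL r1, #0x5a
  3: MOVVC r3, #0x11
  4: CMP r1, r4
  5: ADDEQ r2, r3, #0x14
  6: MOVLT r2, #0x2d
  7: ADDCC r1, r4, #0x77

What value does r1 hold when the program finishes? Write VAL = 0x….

VAL = 0x17

0: ✓ CMP  NZCV=1000
1: ✓ MOVVC  r1←0x5e
2: · MOVPL
3: ✓ MOVVC  r3←0x11
4: ✓ CMP  NZCV=1001
5: · ADDEQ
6: · MOVLT
7: ✓ ADDCC  r1←0x17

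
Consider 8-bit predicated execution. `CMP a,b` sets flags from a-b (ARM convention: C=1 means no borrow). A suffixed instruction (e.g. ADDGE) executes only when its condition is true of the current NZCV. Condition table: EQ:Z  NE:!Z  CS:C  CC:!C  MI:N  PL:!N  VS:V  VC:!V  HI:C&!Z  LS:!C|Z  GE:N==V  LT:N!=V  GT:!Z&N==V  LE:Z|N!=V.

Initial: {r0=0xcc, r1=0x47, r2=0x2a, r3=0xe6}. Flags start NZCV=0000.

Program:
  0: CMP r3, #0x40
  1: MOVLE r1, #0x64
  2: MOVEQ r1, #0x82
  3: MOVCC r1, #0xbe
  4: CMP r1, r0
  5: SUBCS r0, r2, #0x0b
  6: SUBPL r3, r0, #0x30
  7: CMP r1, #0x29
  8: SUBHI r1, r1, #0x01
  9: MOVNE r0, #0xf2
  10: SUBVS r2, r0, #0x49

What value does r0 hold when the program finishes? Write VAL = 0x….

0: ✓ CMP  NZCV=1010
1: ✓ MOVLE  r1←0x64
2: · MOVEQ
3: · MOVCC
4: ✓ CMP  NZCV=1001
5: · SUBCS
6: · SUBPL
7: ✓ CMP  NZCV=0010
8: ✓ SUBHI  r1←0x63
9: ✓ MOVNE  r0←0xf2
10: · SUBVS

VAL = 0xf2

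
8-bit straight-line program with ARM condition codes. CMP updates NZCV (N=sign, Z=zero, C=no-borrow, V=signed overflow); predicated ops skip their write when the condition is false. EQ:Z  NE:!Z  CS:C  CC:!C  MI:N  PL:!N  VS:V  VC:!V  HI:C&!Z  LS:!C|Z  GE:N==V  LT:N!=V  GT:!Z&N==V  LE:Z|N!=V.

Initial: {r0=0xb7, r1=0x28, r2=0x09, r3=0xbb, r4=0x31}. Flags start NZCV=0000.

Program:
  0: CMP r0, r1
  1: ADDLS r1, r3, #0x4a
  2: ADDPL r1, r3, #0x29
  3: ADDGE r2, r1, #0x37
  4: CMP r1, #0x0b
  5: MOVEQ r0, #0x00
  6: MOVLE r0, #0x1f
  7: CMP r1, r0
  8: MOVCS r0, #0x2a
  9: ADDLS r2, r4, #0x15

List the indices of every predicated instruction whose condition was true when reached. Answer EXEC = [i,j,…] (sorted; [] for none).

EXEC = [9]

0: ✓ CMP  NZCV=1010
1: · ADDLS
2: · ADDPL
3: · ADDGE
4: ✓ CMP  NZCV=0010
5: · MOVEQ
6: · MOVLE
7: ✓ CMP  NZCV=0000
8: · MOVCS
9: ✓ ADDLS  r2←0x46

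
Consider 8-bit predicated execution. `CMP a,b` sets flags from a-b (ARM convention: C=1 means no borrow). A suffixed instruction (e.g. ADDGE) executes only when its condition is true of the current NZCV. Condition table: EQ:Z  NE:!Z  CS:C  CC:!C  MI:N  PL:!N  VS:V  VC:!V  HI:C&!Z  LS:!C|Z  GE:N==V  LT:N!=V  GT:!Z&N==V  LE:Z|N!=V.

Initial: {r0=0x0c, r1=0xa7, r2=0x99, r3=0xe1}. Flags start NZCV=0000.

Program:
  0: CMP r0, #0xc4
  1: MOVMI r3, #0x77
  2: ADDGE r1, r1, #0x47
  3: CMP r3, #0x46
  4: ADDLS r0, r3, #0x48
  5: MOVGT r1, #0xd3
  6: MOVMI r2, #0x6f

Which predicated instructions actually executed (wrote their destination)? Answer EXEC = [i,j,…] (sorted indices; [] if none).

[0] flags=0000 → (cmp)
[1] flags=0000 MI?F → skip
[2] flags=0000 GE?T → r1=0xee
[3] flags=1010 → (cmp)
[4] flags=1010 LS?F → skip
[5] flags=1010 GT?F → skip
[6] flags=1010 MI?T → r2=0x6f

EXEC = [2,6]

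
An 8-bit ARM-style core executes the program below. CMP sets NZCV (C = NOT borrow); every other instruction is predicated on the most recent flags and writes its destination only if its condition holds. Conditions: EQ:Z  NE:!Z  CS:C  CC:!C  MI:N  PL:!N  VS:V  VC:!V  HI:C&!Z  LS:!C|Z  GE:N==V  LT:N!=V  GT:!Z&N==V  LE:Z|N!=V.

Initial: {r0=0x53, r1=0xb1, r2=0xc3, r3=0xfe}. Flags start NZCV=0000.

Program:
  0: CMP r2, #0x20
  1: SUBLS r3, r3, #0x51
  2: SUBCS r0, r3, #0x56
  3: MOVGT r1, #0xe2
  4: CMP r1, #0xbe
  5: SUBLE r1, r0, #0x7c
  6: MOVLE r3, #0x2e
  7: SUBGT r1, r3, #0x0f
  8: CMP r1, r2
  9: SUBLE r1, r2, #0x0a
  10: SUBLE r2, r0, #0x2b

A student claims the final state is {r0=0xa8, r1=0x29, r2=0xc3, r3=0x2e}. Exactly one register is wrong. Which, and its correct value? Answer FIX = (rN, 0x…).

FIX = (r1, 0x2c)

0: ✓ CMP  NZCV=1010
1: · SUBLS
2: ✓ SUBCS  r0←0xa8
3: · MOVGT
4: ✓ CMP  NZCV=1000
5: ✓ SUBLE  r1←0x2c
6: ✓ MOVLE  r3←0x2e
7: · SUBGT
8: ✓ CMP  NZCV=0000
9: · SUBLE
10: · SUBLE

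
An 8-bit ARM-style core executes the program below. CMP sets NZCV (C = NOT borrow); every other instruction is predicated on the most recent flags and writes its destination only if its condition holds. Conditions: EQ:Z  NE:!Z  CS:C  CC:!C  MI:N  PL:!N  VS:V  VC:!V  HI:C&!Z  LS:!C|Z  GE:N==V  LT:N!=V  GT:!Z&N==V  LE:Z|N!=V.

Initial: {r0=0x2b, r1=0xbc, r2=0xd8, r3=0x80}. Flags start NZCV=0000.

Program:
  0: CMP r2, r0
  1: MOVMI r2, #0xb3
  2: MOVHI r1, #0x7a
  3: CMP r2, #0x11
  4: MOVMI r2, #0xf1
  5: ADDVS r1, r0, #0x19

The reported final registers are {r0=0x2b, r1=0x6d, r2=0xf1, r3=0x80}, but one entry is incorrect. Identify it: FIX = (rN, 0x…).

FIX = (r1, 0x7a)

0: ✓ CMP  NZCV=1010
1: ✓ MOVMI  r2←0xb3
2: ✓ MOVHI  r1←0x7a
3: ✓ CMP  NZCV=1010
4: ✓ MOVMI  r2←0xf1
5: · ADDVS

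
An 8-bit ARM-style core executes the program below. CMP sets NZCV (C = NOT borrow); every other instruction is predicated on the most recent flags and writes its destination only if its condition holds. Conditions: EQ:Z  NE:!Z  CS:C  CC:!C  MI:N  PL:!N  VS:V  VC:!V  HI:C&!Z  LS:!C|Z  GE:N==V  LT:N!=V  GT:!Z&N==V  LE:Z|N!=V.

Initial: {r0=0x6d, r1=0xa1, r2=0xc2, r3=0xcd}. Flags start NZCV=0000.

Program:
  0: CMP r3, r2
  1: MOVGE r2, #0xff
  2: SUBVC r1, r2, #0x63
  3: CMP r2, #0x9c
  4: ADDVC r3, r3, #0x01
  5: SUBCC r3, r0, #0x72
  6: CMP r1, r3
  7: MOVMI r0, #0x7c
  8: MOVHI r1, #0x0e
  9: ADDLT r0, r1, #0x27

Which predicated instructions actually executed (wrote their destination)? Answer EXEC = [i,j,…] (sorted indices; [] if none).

0: ✓ CMP  NZCV=0010
1: ✓ MOVGE  r2←0xff
2: ✓ SUBVC  r1←0x9c
3: ✓ CMP  NZCV=0010
4: ✓ ADDVC  r3←0xce
5: · SUBCC
6: ✓ CMP  NZCV=1000
7: ✓ MOVMI  r0←0x7c
8: · MOVHI
9: ✓ ADDLT  r0←0xc3

EXEC = [1,2,4,7,9]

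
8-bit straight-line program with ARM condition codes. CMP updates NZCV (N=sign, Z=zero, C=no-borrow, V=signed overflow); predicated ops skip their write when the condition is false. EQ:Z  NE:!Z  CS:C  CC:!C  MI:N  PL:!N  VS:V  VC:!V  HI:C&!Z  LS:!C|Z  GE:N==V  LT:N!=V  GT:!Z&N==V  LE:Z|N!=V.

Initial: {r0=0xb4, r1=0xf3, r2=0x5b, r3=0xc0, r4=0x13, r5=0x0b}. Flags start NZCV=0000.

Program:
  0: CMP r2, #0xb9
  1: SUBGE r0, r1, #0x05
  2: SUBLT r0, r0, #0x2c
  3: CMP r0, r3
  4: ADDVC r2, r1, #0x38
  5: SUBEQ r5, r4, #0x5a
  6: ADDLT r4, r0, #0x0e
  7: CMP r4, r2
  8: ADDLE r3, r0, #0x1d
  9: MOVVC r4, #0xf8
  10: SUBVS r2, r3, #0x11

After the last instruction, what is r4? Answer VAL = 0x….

0: ✓ CMP  NZCV=1001
1: ✓ SUBGE  r0←0xee
2: · SUBLT
3: ✓ CMP  NZCV=0010
4: ✓ ADDVC  r2←0x2b
5: · SUBEQ
6: · ADDLT
7: ✓ CMP  NZCV=1000
8: ✓ ADDLE  r3←0x0b
9: ✓ MOVVC  r4←0xf8
10: · SUBVS

VAL = 0xf8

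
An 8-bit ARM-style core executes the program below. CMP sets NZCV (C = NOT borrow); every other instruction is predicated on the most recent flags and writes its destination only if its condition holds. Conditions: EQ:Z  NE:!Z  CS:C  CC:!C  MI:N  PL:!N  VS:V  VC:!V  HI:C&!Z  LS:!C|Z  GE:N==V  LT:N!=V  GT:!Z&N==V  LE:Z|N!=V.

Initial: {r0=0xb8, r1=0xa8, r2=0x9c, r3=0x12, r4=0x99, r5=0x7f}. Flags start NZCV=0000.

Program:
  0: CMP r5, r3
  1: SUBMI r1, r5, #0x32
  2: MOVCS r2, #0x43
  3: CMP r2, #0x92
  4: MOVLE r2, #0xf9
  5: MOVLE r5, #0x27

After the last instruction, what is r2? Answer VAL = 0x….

0: ✓ CMP  NZCV=0010
1: · SUBMI
2: ✓ MOVCS  r2←0x43
3: ✓ CMP  NZCV=1001
4: · MOVLE
5: · MOVLE

VAL = 0x43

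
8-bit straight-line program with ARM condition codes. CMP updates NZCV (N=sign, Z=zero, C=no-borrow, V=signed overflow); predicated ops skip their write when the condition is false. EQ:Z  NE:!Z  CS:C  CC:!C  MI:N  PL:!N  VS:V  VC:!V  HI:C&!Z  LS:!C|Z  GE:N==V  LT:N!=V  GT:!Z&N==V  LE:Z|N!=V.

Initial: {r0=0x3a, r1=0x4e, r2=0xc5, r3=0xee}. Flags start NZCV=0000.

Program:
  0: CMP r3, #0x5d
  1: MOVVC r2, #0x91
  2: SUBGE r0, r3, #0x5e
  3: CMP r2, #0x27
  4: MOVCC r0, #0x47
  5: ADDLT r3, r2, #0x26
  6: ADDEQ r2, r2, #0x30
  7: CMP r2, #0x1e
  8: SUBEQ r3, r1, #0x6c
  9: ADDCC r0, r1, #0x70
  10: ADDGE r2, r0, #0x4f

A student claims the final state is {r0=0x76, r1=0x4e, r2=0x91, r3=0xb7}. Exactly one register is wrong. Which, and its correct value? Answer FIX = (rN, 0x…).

[0] flags=1010 → (cmp)
[1] flags=1010 VC?T → r2=0x91
[2] flags=1010 GE?F → skip
[3] flags=0011 → (cmp)
[4] flags=0011 CC?F → skip
[5] flags=0011 LT?T → r3=0xb7
[6] flags=0011 EQ?F → skip
[7] flags=0011 → (cmp)
[8] flags=0011 EQ?F → skip
[9] flags=0011 CC?F → skip
[10] flags=0011 GE?F → skip

FIX = (r0, 0x3a)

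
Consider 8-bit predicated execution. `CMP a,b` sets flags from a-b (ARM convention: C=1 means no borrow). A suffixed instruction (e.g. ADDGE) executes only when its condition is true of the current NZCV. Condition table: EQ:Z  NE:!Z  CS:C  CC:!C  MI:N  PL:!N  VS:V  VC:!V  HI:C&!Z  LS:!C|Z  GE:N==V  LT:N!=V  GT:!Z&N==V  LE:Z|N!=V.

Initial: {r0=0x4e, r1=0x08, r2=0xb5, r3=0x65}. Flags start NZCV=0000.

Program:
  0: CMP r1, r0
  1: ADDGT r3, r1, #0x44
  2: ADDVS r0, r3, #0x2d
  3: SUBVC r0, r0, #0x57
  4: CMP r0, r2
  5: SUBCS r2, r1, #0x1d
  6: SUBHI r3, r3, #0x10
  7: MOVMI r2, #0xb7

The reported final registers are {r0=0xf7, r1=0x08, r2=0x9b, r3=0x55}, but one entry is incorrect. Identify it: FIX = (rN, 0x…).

0: ✓ CMP  NZCV=1000
1: · ADDGT
2: · ADDVS
3: ✓ SUBVC  r0←0xf7
4: ✓ CMP  NZCV=0010
5: ✓ SUBCS  r2←0xeb
6: ✓ SUBHI  r3←0x55
7: · MOVMI

FIX = (r2, 0xeb)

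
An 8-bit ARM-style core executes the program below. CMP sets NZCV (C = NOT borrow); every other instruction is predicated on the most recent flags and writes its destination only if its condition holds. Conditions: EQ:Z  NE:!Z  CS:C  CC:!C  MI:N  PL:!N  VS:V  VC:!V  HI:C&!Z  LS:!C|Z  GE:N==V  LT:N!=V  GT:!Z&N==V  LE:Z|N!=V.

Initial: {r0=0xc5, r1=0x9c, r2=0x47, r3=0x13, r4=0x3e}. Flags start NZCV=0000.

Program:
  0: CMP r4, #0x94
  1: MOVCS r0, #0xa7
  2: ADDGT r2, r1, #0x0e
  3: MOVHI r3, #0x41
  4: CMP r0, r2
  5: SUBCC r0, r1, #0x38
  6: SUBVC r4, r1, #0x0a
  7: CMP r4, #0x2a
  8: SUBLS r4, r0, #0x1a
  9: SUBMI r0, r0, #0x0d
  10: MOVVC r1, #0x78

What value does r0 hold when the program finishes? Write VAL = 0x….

0: ✓ CMP  NZCV=1001
1: · MOVCS
2: ✓ ADDGT  r2←0xaa
3: · MOVHI
4: ✓ CMP  NZCV=0010
5: · SUBCC
6: ✓ SUBVC  r4←0x92
7: ✓ CMP  NZCV=0011
8: · SUBLS
9: · SUBMI
10: · MOVVC

VAL = 0xc5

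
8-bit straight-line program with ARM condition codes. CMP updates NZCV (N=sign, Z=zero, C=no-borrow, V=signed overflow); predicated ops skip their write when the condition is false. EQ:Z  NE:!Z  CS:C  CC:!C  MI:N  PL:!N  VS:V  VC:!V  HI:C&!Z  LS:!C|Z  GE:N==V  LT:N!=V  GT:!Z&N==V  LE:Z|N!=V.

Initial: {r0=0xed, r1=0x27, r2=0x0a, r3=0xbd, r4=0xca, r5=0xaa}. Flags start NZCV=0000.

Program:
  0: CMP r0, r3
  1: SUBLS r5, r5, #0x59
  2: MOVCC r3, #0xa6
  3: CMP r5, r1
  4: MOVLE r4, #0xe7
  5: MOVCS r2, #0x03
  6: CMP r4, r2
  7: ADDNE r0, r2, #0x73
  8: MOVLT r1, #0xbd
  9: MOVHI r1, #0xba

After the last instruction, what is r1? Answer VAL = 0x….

[0] flags=0010 → (cmp)
[1] flags=0010 LS?F → skip
[2] flags=0010 CC?F → skip
[3] flags=1010 → (cmp)
[4] flags=1010 LE?T → r4=0xe7
[5] flags=1010 CS?T → r2=0x03
[6] flags=1010 → (cmp)
[7] flags=1010 NE?T → r0=0x76
[8] flags=1010 LT?T → r1=0xbd
[9] flags=1010 HI?T → r1=0xba

VAL = 0xba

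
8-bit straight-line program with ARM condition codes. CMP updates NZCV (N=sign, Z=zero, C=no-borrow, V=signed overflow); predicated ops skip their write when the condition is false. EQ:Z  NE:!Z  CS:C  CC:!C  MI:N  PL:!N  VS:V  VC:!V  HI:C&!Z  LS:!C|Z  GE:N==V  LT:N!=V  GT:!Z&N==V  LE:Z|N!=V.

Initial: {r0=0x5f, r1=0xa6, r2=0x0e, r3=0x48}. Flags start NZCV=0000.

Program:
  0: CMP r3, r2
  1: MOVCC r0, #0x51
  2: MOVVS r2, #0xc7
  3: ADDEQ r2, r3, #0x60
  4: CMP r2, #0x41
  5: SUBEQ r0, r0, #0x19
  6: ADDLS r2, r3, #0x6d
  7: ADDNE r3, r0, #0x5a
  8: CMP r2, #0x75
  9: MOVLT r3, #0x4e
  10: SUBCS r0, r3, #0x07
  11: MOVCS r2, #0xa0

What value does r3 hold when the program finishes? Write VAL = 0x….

[0] flags=0010 → (cmp)
[1] flags=0010 CC?F → skip
[2] flags=0010 VS?F → skip
[3] flags=0010 EQ?F → skip
[4] flags=1000 → (cmp)
[5] flags=1000 EQ?F → skip
[6] flags=1000 LS?T → r2=0xb5
[7] flags=1000 NE?T → r3=0xb9
[8] flags=0011 → (cmp)
[9] flags=0011 LT?T → r3=0x4e
[10] flags=0011 CS?T → r0=0x47
[11] flags=0011 CS?T → r2=0xa0

VAL = 0x4e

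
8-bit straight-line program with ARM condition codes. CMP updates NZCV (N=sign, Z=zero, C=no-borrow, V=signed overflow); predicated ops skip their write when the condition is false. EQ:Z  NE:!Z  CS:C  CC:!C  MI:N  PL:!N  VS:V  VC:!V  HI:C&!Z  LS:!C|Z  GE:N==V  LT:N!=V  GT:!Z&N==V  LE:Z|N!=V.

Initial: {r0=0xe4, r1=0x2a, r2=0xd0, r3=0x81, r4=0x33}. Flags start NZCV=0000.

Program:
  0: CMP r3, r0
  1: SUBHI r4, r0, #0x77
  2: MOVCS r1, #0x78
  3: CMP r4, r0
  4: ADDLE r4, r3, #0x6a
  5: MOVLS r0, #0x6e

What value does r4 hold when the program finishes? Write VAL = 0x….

VAL = 0x33

0: ✓ CMP  NZCV=1000
1: · SUBHI
2: · MOVCS
3: ✓ CMP  NZCV=0000
4: · ADDLE
5: ✓ MOVLS  r0←0x6e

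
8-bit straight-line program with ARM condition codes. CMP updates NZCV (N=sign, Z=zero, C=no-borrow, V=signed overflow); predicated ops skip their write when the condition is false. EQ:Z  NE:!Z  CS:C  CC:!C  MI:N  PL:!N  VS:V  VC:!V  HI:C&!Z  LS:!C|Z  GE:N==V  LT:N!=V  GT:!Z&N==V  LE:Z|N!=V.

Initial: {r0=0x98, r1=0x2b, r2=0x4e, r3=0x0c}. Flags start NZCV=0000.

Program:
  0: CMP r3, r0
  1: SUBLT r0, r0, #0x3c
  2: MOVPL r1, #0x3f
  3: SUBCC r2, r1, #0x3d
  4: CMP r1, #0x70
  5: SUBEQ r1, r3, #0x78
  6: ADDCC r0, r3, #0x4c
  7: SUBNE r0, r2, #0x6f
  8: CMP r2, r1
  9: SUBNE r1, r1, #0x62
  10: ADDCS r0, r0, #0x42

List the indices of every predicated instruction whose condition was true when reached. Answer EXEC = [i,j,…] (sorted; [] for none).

[0] flags=0000 → (cmp)
[1] flags=0000 LT?F → skip
[2] flags=0000 PL?T → r1=0x3f
[3] flags=0000 CC?T → r2=0x02
[4] flags=1000 → (cmp)
[5] flags=1000 EQ?F → skip
[6] flags=1000 CC?T → r0=0x58
[7] flags=1000 NE?T → r0=0x93
[8] flags=1000 → (cmp)
[9] flags=1000 NE?T → r1=0xdd
[10] flags=1000 CS?F → skip

EXEC = [2,3,6,7,9]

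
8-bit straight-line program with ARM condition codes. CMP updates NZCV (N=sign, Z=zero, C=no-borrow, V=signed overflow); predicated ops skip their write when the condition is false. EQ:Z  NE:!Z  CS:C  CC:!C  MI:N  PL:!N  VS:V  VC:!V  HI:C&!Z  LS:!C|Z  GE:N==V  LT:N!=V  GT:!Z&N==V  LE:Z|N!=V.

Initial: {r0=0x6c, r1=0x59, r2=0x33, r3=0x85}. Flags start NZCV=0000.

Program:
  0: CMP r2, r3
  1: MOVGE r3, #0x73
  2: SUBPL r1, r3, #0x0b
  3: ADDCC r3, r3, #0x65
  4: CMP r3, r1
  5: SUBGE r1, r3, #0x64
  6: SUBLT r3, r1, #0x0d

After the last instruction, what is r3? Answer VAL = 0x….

VAL = 0x4c

0: ✓ CMP  NZCV=1001
1: ✓ MOVGE  r3←0x73
2: · SUBPL
3: ✓ ADDCC  r3←0xd8
4: ✓ CMP  NZCV=0011
5: · SUBGE
6: ✓ SUBLT  r3←0x4c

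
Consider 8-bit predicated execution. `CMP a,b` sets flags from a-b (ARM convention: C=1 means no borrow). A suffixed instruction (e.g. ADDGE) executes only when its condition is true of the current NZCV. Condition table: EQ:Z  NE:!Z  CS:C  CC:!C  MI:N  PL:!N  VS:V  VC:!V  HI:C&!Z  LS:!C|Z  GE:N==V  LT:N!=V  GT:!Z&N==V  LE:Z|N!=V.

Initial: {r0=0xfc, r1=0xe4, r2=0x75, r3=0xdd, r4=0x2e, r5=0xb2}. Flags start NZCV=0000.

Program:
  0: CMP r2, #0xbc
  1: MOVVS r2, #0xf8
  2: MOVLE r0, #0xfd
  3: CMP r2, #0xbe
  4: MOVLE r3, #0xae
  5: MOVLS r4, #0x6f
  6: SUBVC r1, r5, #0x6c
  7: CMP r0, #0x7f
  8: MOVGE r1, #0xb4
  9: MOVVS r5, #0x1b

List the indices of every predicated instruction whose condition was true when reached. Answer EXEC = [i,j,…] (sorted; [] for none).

EXEC = [1,6,9]

0: ✓ CMP  NZCV=1001
1: ✓ MOVVS  r2←0xf8
2: · MOVLE
3: ✓ CMP  NZCV=0010
4: · MOVLE
5: · MOVLS
6: ✓ SUBVC  r1←0x46
7: ✓ CMP  NZCV=0011
8: · MOVGE
9: ✓ MOVVS  r5←0x1b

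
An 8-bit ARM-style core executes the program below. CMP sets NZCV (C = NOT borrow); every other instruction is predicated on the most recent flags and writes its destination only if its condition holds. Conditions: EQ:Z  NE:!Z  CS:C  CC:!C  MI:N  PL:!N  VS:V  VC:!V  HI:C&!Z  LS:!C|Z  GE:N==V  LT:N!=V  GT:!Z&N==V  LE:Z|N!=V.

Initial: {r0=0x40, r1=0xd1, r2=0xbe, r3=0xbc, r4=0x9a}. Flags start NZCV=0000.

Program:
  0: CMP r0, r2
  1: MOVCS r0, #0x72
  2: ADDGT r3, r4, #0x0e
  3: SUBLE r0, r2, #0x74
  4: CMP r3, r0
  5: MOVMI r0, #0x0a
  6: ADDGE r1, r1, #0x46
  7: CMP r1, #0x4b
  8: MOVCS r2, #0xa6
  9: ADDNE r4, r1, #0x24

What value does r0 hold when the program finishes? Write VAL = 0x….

0: ✓ CMP  NZCV=1001
1: · MOVCS
2: ✓ ADDGT  r3←0xa8
3: · SUBLE
4: ✓ CMP  NZCV=0011
5: · MOVMI
6: · ADDGE
7: ✓ CMP  NZCV=1010
8: ✓ MOVCS  r2←0xa6
9: ✓ ADDNE  r4←0xf5

VAL = 0x40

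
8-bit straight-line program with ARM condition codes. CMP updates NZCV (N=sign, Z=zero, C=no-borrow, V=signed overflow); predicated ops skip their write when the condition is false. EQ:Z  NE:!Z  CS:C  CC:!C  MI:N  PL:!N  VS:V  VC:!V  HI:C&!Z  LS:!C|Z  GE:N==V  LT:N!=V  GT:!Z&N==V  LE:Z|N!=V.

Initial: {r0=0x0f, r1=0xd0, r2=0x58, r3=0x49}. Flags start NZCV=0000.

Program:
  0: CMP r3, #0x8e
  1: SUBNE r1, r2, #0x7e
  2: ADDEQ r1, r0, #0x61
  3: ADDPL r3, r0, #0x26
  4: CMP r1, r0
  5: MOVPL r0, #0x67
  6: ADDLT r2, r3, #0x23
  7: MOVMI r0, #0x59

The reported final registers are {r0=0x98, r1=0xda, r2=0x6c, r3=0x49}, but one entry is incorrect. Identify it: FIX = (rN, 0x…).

FIX = (r0, 0x59)

[0] flags=1001 → (cmp)
[1] flags=1001 NE?T → r1=0xda
[2] flags=1001 EQ?F → skip
[3] flags=1001 PL?F → skip
[4] flags=1010 → (cmp)
[5] flags=1010 PL?F → skip
[6] flags=1010 LT?T → r2=0x6c
[7] flags=1010 MI?T → r0=0x59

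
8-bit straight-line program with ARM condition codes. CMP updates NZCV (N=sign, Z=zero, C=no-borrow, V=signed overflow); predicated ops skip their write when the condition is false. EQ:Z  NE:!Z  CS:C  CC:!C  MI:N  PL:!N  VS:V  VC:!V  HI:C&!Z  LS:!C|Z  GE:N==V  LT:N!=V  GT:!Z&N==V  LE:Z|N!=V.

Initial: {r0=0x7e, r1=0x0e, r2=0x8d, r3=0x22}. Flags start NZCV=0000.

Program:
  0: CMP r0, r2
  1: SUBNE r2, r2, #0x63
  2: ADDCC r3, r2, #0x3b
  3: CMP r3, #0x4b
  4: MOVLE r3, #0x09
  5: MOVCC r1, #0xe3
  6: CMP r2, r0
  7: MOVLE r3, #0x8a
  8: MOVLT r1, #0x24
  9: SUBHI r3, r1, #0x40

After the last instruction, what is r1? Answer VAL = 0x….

VAL = 0x24

0: ✓ CMP  NZCV=1001
1: ✓ SUBNE  r2←0x2a
2: ✓ ADDCC  r3←0x65
3: ✓ CMP  NZCV=0010
4: · MOVLE
5: · MOVCC
6: ✓ CMP  NZCV=1000
7: ✓ MOVLE  r3←0x8a
8: ✓ MOVLT  r1←0x24
9: · SUBHI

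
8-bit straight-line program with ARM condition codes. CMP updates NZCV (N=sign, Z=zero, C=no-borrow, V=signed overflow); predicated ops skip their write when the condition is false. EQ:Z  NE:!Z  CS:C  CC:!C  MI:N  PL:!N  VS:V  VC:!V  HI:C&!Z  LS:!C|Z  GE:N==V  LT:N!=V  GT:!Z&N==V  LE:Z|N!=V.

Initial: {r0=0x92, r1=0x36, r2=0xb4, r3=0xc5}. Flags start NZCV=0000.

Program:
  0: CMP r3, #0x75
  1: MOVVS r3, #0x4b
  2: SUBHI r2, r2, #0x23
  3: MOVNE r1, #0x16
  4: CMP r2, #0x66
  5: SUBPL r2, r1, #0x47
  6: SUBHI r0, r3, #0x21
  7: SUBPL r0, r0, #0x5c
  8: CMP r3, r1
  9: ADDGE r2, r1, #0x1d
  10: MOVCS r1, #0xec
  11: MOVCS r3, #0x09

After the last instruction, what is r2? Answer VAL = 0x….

[0] flags=0011 → (cmp)
[1] flags=0011 VS?T → r3=0x4b
[2] flags=0011 HI?T → r2=0x91
[3] flags=0011 NE?T → r1=0x16
[4] flags=0011 → (cmp)
[5] flags=0011 PL?T → r2=0xcf
[6] flags=0011 HI?T → r0=0x2a
[7] flags=0011 PL?T → r0=0xce
[8] flags=0010 → (cmp)
[9] flags=0010 GE?T → r2=0x33
[10] flags=0010 CS?T → r1=0xec
[11] flags=0010 CS?T → r3=0x09

VAL = 0x33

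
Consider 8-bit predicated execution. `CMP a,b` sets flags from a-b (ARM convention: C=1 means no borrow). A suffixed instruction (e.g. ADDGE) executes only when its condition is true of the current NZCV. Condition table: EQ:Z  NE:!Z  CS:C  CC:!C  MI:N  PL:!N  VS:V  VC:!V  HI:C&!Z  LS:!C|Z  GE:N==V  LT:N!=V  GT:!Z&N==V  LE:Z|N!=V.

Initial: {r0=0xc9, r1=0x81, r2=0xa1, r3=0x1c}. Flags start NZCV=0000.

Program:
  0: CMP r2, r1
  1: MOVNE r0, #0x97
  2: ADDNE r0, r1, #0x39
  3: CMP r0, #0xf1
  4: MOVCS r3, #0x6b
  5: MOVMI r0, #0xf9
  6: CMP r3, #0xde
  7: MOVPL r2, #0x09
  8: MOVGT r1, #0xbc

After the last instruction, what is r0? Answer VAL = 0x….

VAL = 0xf9

[0] flags=0010 → (cmp)
[1] flags=0010 NE?T → r0=0x97
[2] flags=0010 NE?T → r0=0xba
[3] flags=1000 → (cmp)
[4] flags=1000 CS?F → skip
[5] flags=1000 MI?T → r0=0xf9
[6] flags=0000 → (cmp)
[7] flags=0000 PL?T → r2=0x09
[8] flags=0000 GT?T → r1=0xbc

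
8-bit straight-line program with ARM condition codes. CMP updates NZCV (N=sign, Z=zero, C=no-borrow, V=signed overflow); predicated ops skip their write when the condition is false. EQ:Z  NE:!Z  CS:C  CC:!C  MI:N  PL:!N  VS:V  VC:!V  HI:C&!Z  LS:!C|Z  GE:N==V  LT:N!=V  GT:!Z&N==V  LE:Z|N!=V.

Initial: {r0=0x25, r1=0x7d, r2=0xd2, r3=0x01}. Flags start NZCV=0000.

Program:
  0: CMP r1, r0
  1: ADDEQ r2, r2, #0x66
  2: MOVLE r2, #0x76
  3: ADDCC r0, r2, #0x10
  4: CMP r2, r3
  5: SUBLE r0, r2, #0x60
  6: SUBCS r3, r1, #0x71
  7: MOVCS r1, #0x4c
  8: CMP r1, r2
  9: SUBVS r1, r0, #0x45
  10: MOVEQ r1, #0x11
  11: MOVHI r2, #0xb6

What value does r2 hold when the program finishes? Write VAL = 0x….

0: ✓ CMP  NZCV=0010
1: · ADDEQ
2: · MOVLE
3: · ADDCC
4: ✓ CMP  NZCV=1010
5: ✓ SUBLE  r0←0x72
6: ✓ SUBCS  r3←0x0c
7: ✓ MOVCS  r1←0x4c
8: ✓ CMP  NZCV=0000
9: · SUBVS
10: · MOVEQ
11: · MOVHI

VAL = 0xd2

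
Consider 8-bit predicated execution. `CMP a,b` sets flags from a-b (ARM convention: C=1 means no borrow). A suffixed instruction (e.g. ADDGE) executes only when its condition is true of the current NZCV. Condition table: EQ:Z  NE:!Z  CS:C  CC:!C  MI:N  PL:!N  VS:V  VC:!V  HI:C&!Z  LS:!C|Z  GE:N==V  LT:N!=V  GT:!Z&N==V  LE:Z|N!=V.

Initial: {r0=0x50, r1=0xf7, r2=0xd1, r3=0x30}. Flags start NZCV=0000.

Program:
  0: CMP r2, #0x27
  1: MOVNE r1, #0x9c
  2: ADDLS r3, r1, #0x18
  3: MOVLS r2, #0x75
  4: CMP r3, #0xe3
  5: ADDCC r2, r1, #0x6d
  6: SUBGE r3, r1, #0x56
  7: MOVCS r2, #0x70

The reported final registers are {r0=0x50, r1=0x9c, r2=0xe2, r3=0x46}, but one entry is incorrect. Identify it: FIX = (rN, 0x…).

FIX = (r2, 0x09)

0: ✓ CMP  NZCV=1010
1: ✓ MOVNE  r1←0x9c
2: · ADDLS
3: · MOVLS
4: ✓ CMP  NZCV=0000
5: ✓ ADDCC  r2←0x09
6: ✓ SUBGE  r3←0x46
7: · MOVCS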